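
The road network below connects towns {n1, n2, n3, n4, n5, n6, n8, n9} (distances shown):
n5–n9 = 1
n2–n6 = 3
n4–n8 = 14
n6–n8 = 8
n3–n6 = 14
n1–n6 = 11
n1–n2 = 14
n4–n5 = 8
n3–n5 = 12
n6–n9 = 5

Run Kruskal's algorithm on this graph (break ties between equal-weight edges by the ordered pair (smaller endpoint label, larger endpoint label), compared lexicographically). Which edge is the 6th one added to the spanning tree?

Kruskal: consider edges lightest-first.
n5–n9 (1): add — endpoints in different components.
n2–n6 (3): add — endpoints in different components.
n6–n9 (5): add — endpoints in different components.
n4–n5 (8): add — endpoints in different components.
n6–n8 (8): add — endpoints in different components.
n1–n6 (11): add — endpoints in different components.
n3–n5 (12): add — endpoints in different components.
The 6th edge added is n1–n6.

n1-n6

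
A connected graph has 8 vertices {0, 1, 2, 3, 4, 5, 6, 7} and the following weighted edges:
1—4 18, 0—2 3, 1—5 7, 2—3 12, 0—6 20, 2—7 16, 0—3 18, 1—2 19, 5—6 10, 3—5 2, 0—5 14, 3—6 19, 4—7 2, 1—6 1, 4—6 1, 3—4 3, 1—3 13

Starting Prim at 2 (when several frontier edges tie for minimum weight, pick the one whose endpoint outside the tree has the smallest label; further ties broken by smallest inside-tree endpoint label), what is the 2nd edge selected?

2-3

Prim, starting at 2.
Step 1: cheapest edge leaving the tree is 0—2 (3); add 0.
Step 2: cheapest edge leaving the tree is 2—3 (12); add 3.
Step 3: cheapest edge leaving the tree is 3—5 (2); add 5.
Step 4: cheapest edge leaving the tree is 3—4 (3); add 4.
Step 5: cheapest edge leaving the tree is 4—6 (1); add 6.
Step 6: cheapest edge leaving the tree is 1—6 (1); add 1.
Step 7: cheapest edge leaving the tree is 4—7 (2); add 7.
The 2nd edge added is 2—3.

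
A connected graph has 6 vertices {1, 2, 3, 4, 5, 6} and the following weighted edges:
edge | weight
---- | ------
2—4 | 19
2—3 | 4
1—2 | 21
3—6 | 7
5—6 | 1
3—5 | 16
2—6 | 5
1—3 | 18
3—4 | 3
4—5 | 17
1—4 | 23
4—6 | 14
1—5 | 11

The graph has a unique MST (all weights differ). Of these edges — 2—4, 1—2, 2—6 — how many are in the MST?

1

Kruskal: consider edges lightest-first.
5—6 (1): add. Components now {1} {2} {3} {4} {5,6}
3—4 (3): add. Components now {1} {2} {3,4} {5,6}
2—3 (4): add. Components now {1} {2,3,4} {5,6}
2—6 (5): add. Components now {1} {2,3,4,5,6}
3—6 (7): skip — 3 and 6 already connected.
1—5 (11): add. Components now {1,2,3,4,5,6}
MST edge set: {5—6, 3—4, 2—3, 2—6, 1—5}.
Of the listed edges, {2—6} are in the MST → 1.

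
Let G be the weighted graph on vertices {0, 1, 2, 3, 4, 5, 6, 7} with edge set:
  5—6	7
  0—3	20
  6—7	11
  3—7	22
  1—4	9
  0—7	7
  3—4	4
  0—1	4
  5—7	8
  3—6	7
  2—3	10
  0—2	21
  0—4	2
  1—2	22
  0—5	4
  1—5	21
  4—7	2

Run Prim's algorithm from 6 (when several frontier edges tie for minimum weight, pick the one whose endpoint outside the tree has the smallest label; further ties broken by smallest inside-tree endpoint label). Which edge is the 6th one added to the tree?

0-5

Prim, starting at 6.
Step 1: cheapest edge leaving the tree is 3—6 (7); add 3.
Step 2: cheapest edge leaving the tree is 3—4 (4); add 4.
Step 3: cheapest edge leaving the tree is 0—4 (2); add 0.
Step 4: cheapest edge leaving the tree is 4—7 (2); add 7.
Step 5: cheapest edge leaving the tree is 0—1 (4); add 1.
Step 6: cheapest edge leaving the tree is 0—5 (4); add 5.
Step 7: cheapest edge leaving the tree is 2—3 (10); add 2.
The 6th edge added is 0—5.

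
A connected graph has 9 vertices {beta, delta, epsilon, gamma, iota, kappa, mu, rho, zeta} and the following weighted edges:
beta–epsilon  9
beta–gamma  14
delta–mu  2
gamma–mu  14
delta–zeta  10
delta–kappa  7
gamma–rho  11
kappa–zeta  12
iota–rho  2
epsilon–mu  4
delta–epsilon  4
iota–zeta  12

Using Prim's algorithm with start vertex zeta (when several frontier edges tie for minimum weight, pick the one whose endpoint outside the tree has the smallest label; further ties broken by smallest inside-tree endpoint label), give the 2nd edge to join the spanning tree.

Prim's algorithm from zeta:
Step 1: frontier [delta–zeta 10, iota–zeta 12, kappa–zeta 12] → take delta–zeta (10); add delta.
Step 2: frontier [delta–mu 2, delta–epsilon 4, delta–kappa 7, iota–zeta 12, kappa–zeta 12] → take delta–mu (2); add mu.
Step 3: frontier [delta–epsilon 4, delta–kappa 7, epsilon–mu 4, gamma–mu 14, iota–zeta 12, kappa–zeta 12] → take delta–epsilon (4); add epsilon.
Step 4: frontier [delta–kappa 7, beta–epsilon 9, gamma–mu 14, iota–zeta 12, kappa–zeta 12] → take delta–kappa (7); add kappa.
Step 5: frontier [beta–epsilon 9, gamma–mu 14, iota–zeta 12] → take beta–epsilon (9); add beta.
Step 6: frontier [beta–gamma 14, gamma–mu 14, iota–zeta 12] → take iota–zeta (12); add iota.
Step 7: frontier [beta–gamma 14, iota–rho 2, gamma–mu 14] → take iota–rho (2); add rho.
Step 8: frontier [beta–gamma 14, gamma–mu 14, gamma–rho 11] → take gamma–rho (11); add gamma.
The 2nd edge added is delta–mu.

delta-mu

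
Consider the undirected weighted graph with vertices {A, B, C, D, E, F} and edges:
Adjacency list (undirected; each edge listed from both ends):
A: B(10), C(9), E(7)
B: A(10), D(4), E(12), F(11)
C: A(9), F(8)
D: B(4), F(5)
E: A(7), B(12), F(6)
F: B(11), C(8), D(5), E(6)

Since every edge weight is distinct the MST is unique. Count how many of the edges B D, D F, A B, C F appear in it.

Kruskal's algorithm — process edges by increasing weight (ties by edge label):
B D (4): add — endpoints in different components.
D F (5): add — endpoints in different components.
E F (6): add — endpoints in different components.
A E (7): add — endpoints in different components.
C F (8): add — endpoints in different components.
MST edge set: {B D, D F, E F, A E, C F}.
Of the listed edges, {B D, D F, C F} are in the MST → 3.

3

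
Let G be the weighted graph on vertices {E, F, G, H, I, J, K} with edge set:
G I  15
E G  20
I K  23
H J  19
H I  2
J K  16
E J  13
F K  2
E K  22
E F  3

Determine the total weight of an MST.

54

Sort edges by weight, then run Kruskal:
F K (2): add. Components now {E} {F,K} {G} {H} {I} {J}
H I (2): add. Components now {E} {F,K} {G} {H,I} {J}
E F (3): add. Components now {E,F,K} {G} {H,I} {J}
E J (13): add. Components now {E,F,J,K} {G} {H,I}
G I (15): add. Components now {E,F,J,K} {G,H,I}
J K (16): skip — J and K already connected.
H J (19): add. Components now {E,F,G,H,I,J,K}
MST edges: F K, H I, E F, E J, G I, H J; total weight 2+2+3+13+15+19 = 54.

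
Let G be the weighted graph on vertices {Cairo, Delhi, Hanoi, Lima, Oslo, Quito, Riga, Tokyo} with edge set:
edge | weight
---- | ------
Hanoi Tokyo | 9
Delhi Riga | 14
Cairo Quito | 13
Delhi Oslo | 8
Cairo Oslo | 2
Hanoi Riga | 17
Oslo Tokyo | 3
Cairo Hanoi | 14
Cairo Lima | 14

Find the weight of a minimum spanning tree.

63

Kruskal's algorithm — process edges by increasing weight (ties by edge label):
Cairo Oslo (2): add — endpoints in different components.
Oslo Tokyo (3): add — endpoints in different components.
Delhi Oslo (8): add — endpoints in different components.
Hanoi Tokyo (9): add — endpoints in different components.
Cairo Quito (13): add — endpoints in different components.
Cairo Hanoi (14): skip — Hanoi and Cairo already connected.
Cairo Lima (14): add — endpoints in different components.
Delhi Riga (14): add — endpoints in different components.
MST edges: Cairo Oslo, Oslo Tokyo, Delhi Oslo, Hanoi Tokyo, Cairo Quito, Cairo Lima, Delhi Riga; total weight 2+3+8+9+13+14+14 = 63.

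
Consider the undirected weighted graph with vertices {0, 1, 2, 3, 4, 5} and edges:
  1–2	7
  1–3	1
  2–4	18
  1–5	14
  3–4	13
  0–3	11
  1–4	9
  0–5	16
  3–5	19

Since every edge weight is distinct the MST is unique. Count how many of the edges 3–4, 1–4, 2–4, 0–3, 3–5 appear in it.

Kruskal: consider edges lightest-first.
1–3 (1): add — endpoints in different components.
1–2 (7): add — endpoints in different components.
1–4 (9): add — endpoints in different components.
0–3 (11): add — endpoints in different components.
3–4 (13): skip — 3 and 4 already connected.
1–5 (14): add — endpoints in different components.
MST edge set: {1–3, 1–2, 1–4, 0–3, 1–5}.
Of the listed edges, {1–4, 0–3} are in the MST → 2.

2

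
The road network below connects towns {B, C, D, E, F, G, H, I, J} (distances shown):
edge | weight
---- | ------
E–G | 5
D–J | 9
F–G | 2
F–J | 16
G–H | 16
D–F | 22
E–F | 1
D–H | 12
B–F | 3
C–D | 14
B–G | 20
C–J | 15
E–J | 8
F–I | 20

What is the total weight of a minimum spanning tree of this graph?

69

Prim's algorithm from C:
Step 1: cheapest edge leaving the tree is C–D (14); add D.
Step 2: cheapest edge leaving the tree is D–J (9); add J.
Step 3: cheapest edge leaving the tree is E–J (8); add E.
Step 4: cheapest edge leaving the tree is E–F (1); add F.
Step 5: cheapest edge leaving the tree is F–G (2); add G.
Step 6: cheapest edge leaving the tree is B–F (3); add B.
Step 7: cheapest edge leaving the tree is D–H (12); add H.
Step 8: cheapest edge leaving the tree is F–I (20); add I.
MST edges: C–D, D–J, E–J, E–F, F–G, B–F, D–H, F–I; total weight 14+9+8+1+2+3+12+20 = 69.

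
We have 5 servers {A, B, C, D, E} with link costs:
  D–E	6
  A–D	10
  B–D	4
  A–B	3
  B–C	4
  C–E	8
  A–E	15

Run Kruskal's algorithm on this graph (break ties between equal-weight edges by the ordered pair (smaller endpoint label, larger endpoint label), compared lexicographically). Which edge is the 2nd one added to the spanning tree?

B-C

Kruskal: consider edges lightest-first.
A–B (3): add. Components now {A,B} {C} {D} {E}
B–C (4): add. Components now {A,B,C} {D} {E}
B–D (4): add. Components now {A,B,C,D} {E}
D–E (6): add. Components now {A,B,C,D,E}
The 2nd edge added is B–C.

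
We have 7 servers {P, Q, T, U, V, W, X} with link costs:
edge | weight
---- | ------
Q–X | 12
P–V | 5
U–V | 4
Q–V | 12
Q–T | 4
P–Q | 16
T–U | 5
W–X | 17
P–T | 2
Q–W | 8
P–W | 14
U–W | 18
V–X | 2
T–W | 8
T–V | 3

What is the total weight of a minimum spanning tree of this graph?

23

Prim, starting at T.
Step 1: cheapest edge leaving the tree is P–T (2); add P.
Step 2: cheapest edge leaving the tree is T–V (3); add V.
Step 3: cheapest edge leaving the tree is V–X (2); add X.
Step 4: cheapest edge leaving the tree is Q–T (4); add Q.
Step 5: cheapest edge leaving the tree is U–V (4); add U.
Step 6: cheapest edge leaving the tree is Q–W (8); add W.
MST edges: P–T, T–V, V–X, Q–T, U–V, Q–W; total weight 2+3+2+4+4+8 = 23.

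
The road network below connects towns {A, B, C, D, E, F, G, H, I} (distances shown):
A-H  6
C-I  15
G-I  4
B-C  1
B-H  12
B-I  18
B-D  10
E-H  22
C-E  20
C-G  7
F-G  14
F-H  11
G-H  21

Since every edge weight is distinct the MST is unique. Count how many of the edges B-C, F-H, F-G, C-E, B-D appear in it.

Kruskal: consider edges lightest-first.
B-C (1): add — endpoints in different components.
G-I (4): add — endpoints in different components.
A-H (6): add — endpoints in different components.
C-G (7): add — endpoints in different components.
B-D (10): add — endpoints in different components.
F-H (11): add — endpoints in different components.
B-H (12): add — endpoints in different components.
F-G (14): skip — F and G already connected.
C-I (15): skip — C and I already connected.
B-I (18): skip — B and I already connected.
C-E (20): add — endpoints in different components.
MST edge set: {B-C, G-I, A-H, C-G, B-D, F-H, B-H, C-E}.
Of the listed edges, {B-C, F-H, C-E, B-D} are in the MST → 4.

4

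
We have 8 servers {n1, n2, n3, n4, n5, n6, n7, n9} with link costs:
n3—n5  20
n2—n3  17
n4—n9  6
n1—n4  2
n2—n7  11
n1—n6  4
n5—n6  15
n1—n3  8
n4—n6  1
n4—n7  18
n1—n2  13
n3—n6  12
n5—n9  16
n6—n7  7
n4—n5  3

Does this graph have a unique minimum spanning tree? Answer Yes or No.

Yes

Kruskal: consider edges lightest-first.
n4—n6 (1): add — endpoints in different components.
n1—n4 (2): add — endpoints in different components.
n4—n5 (3): add — endpoints in different components.
n1—n6 (4): skip — n6 and n1 already connected.
n4—n9 (6): add — endpoints in different components.
n6—n7 (7): add — endpoints in different components.
n1—n3 (8): add — endpoints in different components.
n2—n7 (11): add — endpoints in different components.
Every non-tree edge has weight strictly greater than the heaviest edge on the tree path between its endpoints, so the MST is unique.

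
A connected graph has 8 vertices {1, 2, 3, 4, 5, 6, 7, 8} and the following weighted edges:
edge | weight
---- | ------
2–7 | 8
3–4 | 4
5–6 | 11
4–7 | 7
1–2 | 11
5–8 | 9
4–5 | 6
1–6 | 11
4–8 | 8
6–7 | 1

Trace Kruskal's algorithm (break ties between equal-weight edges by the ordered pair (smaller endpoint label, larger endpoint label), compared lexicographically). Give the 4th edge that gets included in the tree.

Kruskal's algorithm — process edges by increasing weight (ties by edge label):
6–7 (1): add — endpoints in different components.
3–4 (4): add — endpoints in different components.
4–5 (6): add — endpoints in different components.
4–7 (7): add — endpoints in different components.
2–7 (8): add — endpoints in different components.
4–8 (8): add — endpoints in different components.
5–8 (9): skip — 5 and 8 already connected.
1–2 (11): add — endpoints in different components.
The 4th edge added is 4–7.

4-7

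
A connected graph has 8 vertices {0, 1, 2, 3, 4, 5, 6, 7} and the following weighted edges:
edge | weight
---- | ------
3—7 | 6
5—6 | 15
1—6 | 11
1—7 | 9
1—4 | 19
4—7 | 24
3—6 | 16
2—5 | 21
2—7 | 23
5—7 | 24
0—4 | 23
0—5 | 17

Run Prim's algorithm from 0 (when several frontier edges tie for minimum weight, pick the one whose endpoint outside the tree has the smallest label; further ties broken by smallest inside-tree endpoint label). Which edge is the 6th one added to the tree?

Prim's algorithm from 0:
Step 1: frontier [0—5 17, 0—4 23] → take 0—5 (17); add 5.
Step 2: frontier [0—4 23, 5—6 15, 2—5 21, 5—7 24] → take 5—6 (15); add 6.
Step 3: frontier [0—4 23, 2—5 21, 5—7 24, 1—6 11, 3—6 16] → take 1—6 (11); add 1.
Step 4: frontier [0—4 23, 1—7 9, 1—4 19, 2—5 21, 5—7 24, 3—6 16] → take 1—7 (9); add 7.
Step 5: frontier [0—4 23, 1—4 19, 2—5 21, 3—6 16, 3—7 6, 2—7 23, 4—7 24] → take 3—7 (6); add 3.
Step 6: frontier [0—4 23, 1—4 19, 2—5 21, 2—7 23, 4—7 24] → take 1—4 (19); add 4.
Step 7: frontier [2—5 21, 2—7 23] → take 2—5 (21); add 2.
The 6th edge added is 1—4.

1-4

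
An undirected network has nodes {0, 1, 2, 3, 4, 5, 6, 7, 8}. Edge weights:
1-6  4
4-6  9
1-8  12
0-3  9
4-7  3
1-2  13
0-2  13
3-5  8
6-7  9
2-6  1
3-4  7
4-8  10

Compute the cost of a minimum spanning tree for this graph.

Prim, starting at 0.
Step 1: frontier [0-3 9, 0-2 13] → take 0-3 (9); add 3.
Step 2: frontier [0-2 13, 3-4 7, 3-5 8] → take 3-4 (7); add 4.
Step 3: frontier [0-2 13, 3-5 8, 4-7 3, 4-6 9, 4-8 10] → take 4-7 (3); add 7.
Step 4: frontier [0-2 13, 3-5 8, 4-6 9, 4-8 10, 6-7 9] → take 3-5 (8); add 5.
Step 5: frontier [0-2 13, 4-6 9, 4-8 10, 6-7 9] → take 4-6 (9); add 6.
Step 6: frontier [0-2 13, 4-8 10, 2-6 1, 1-6 4] → take 2-6 (1); add 2.
Step 7: frontier [1-2 13, 4-8 10, 1-6 4] → take 1-6 (4); add 1.
Step 8: frontier [1-8 12, 4-8 10] → take 4-8 (10); add 8.
MST edges: 0-3, 3-4, 4-7, 3-5, 4-6, 2-6, 1-6, 4-8; total weight 9+7+3+8+9+1+4+10 = 51.

51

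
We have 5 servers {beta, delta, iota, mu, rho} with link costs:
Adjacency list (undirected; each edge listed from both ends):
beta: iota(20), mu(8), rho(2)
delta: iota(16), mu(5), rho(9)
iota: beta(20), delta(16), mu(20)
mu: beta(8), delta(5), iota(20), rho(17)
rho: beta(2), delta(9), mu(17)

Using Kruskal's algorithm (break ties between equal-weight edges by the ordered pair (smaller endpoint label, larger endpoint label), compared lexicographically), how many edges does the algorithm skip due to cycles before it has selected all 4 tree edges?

1

Kruskal's algorithm — process edges by increasing weight (ties by edge label):
beta–rho (2): add — endpoints in different components.
delta–mu (5): add — endpoints in different components.
beta–mu (8): add — endpoints in different components.
delta–rho (9): skip — delta and rho already connected.
delta–iota (16): add — endpoints in different components.
Edges rejected before the tree was complete: 1.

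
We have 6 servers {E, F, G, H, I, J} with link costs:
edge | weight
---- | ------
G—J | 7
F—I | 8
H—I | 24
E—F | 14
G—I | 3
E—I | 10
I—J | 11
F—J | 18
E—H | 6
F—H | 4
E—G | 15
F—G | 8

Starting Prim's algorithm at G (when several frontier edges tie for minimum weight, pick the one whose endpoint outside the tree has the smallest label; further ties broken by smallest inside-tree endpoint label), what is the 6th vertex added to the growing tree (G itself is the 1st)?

E

Grow the tree from G using Prim:
Step 1: cheapest edge leaving the tree is G—I (3); add I.
Step 2: cheapest edge leaving the tree is G—J (7); add J.
Step 3: cheapest edge leaving the tree is F—G (8); add F.
Step 4: cheapest edge leaving the tree is F—H (4); add H.
Step 5: cheapest edge leaving the tree is E—H (6); add E.
Vertex order: G, I, J, F, H, E. The 6th vertex is E.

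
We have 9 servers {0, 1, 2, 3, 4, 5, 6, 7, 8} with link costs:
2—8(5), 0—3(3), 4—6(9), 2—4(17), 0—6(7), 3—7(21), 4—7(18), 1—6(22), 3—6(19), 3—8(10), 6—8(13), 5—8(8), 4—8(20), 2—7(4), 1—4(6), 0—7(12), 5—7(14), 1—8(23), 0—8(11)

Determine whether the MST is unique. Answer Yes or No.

Sort edges by weight, then run Kruskal:
0—3 (3): add — endpoints in different components.
2—7 (4): add — endpoints in different components.
2—8 (5): add — endpoints in different components.
1—4 (6): add — endpoints in different components.
0—6 (7): add — endpoints in different components.
5—8 (8): add — endpoints in different components.
4—6 (9): add — endpoints in different components.
3—8 (10): add — endpoints in different components.
Every non-tree edge has weight strictly greater than the heaviest edge on the tree path between its endpoints, so the MST is unique.

Yes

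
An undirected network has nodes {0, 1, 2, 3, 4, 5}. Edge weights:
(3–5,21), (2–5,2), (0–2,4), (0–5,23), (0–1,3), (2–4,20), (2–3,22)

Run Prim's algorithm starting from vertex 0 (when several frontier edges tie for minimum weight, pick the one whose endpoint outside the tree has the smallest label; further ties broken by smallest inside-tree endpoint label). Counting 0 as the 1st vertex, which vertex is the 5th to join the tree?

Prim's algorithm from 0:
Step 1: cheapest edge leaving the tree is 0–1 (3); add 1.
Step 2: cheapest edge leaving the tree is 0–2 (4); add 2.
Step 3: cheapest edge leaving the tree is 2–5 (2); add 5.
Step 4: cheapest edge leaving the tree is 2–4 (20); add 4.
Step 5: cheapest edge leaving the tree is 3–5 (21); add 3.
Vertex order: 0, 1, 2, 5, 4, 3. The 5th vertex is 4.

4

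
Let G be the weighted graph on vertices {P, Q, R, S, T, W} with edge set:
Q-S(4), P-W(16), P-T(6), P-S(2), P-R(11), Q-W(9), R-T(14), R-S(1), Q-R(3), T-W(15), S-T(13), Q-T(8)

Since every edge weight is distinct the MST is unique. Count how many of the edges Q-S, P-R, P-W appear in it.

Kruskal: consider edges lightest-first.
R-S (1): add. Components now {Q} {P} {W} {R,S} {T}
P-S (2): add. Components now {Q} {P,R,S} {W} {T}
Q-R (3): add. Components now {P,Q,R,S} {W} {T}
Q-S (4): skip — Q and S already connected.
P-T (6): add. Components now {P,Q,R,S,T} {W}
Q-T (8): skip — Q and T already connected.
Q-W (9): add. Components now {P,Q,R,S,T,W}
MST edge set: {R-S, P-S, Q-R, P-T, Q-W}.
Of the listed edges, {} are in the MST → 0.

0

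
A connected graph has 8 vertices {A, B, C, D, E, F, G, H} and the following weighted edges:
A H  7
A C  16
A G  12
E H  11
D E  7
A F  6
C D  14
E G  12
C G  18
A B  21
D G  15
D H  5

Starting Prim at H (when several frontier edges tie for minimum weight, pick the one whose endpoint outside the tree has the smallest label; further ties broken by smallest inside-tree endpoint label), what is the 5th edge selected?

A-G

Prim's algorithm from H:
Step 1: cheapest edge leaving the tree is D H (5); add D.
Step 2: cheapest edge leaving the tree is A H (7); add A.
Step 3: cheapest edge leaving the tree is A F (6); add F.
Step 4: cheapest edge leaving the tree is D E (7); add E.
Step 5: cheapest edge leaving the tree is A G (12); add G.
Step 6: cheapest edge leaving the tree is C D (14); add C.
Step 7: cheapest edge leaving the tree is A B (21); add B.
The 5th edge added is A G.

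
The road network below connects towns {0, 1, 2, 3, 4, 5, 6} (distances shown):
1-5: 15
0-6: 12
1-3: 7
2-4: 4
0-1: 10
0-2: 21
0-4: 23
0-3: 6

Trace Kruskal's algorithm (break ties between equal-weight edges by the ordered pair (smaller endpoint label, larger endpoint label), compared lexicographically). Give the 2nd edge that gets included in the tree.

Kruskal: consider edges lightest-first.
2-4 (4): add. Components now {0} {1} {2,4} {3} {5} {6}
0-3 (6): add. Components now {0,3} {1} {2,4} {5} {6}
1-3 (7): add. Components now {0,1,3} {2,4} {5} {6}
0-1 (10): skip — 0 and 1 already connected.
0-6 (12): add. Components now {0,1,3,6} {2,4} {5}
1-5 (15): add. Components now {0,1,3,5,6} {2,4}
0-2 (21): add. Components now {0,1,2,3,4,5,6}
The 2nd edge added is 0-3.

0-3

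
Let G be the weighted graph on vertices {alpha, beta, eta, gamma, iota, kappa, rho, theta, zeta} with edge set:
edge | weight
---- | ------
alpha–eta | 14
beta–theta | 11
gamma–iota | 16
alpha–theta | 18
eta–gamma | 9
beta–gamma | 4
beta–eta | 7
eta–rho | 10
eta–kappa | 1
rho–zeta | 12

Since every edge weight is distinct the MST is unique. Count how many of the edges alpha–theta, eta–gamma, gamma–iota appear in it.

Sort edges by weight, then run Kruskal:
eta–kappa (1): add — endpoints in different components.
beta–gamma (4): add — endpoints in different components.
beta–eta (7): add — endpoints in different components.
eta–gamma (9): skip — eta and gamma already connected.
eta–rho (10): add — endpoints in different components.
beta–theta (11): add — endpoints in different components.
rho–zeta (12): add — endpoints in different components.
alpha–eta (14): add — endpoints in different components.
gamma–iota (16): add — endpoints in different components.
MST edge set: {eta–kappa, beta–gamma, beta–eta, eta–rho, beta–theta, rho–zeta, alpha–eta, gamma–iota}.
Of the listed edges, {gamma–iota} are in the MST → 1.

1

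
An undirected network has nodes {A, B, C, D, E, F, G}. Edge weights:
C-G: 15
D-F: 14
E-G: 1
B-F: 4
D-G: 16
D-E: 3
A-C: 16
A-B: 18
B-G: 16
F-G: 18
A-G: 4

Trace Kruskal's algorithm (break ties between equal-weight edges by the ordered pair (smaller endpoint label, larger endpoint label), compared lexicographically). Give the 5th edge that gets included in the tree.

D-F

Sort edges by weight, then run Kruskal:
E-G (1): add. Components now {A} {B} {C} {D} {E,G} {F}
D-E (3): add. Components now {A} {B} {C} {D,E,G} {F}
A-G (4): add. Components now {A,D,E,G} {B} {C} {F}
B-F (4): add. Components now {A,D,E,G} {B,F} {C}
D-F (14): add. Components now {A,B,D,E,F,G} {C}
C-G (15): add. Components now {A,B,C,D,E,F,G}
The 5th edge added is D-F.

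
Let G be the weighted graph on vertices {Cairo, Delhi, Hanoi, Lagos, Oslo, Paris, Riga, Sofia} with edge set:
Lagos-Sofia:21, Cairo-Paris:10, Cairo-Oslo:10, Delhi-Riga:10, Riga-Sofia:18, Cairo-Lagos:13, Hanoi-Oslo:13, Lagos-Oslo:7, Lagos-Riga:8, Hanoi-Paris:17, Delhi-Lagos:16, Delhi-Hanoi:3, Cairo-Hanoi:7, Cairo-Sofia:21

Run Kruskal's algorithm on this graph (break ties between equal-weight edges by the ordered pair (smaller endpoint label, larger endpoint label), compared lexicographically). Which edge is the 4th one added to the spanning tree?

Sort edges by weight, then run Kruskal:
Delhi-Hanoi (3): add — endpoints in different components.
Cairo-Hanoi (7): add — endpoints in different components.
Lagos-Oslo (7): add — endpoints in different components.
Lagos-Riga (8): add — endpoints in different components.
Cairo-Oslo (10): add — endpoints in different components.
Cairo-Paris (10): add — endpoints in different components.
Delhi-Riga (10): skip — Delhi and Riga already connected.
Cairo-Lagos (13): skip — Lagos and Cairo already connected.
Hanoi-Oslo (13): skip — Hanoi and Oslo already connected.
Delhi-Lagos (16): skip — Delhi and Lagos already connected.
Hanoi-Paris (17): skip — Hanoi and Paris already connected.
Riga-Sofia (18): add — endpoints in different components.
The 4th edge added is Lagos-Riga.

Lagos-Riga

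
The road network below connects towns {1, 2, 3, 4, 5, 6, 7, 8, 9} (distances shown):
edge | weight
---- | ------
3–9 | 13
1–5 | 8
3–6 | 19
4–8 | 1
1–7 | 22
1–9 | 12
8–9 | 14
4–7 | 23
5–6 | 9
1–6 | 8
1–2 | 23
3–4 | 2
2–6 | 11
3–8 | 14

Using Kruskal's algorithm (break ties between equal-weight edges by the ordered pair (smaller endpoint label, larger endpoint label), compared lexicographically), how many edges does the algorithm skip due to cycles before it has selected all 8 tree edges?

Kruskal's algorithm — process edges by increasing weight (ties by edge label):
4–8 (1): add — endpoints in different components.
3–4 (2): add — endpoints in different components.
1–5 (8): add — endpoints in different components.
1–6 (8): add — endpoints in different components.
5–6 (9): skip — 5 and 6 already connected.
2–6 (11): add — endpoints in different components.
1–9 (12): add — endpoints in different components.
3–9 (13): add — endpoints in different components.
3–8 (14): skip — 3 and 8 already connected.
8–9 (14): skip — 8 and 9 already connected.
3–6 (19): skip — 3 and 6 already connected.
1–7 (22): add — endpoints in different components.
Edges rejected before the tree was complete: 4.

4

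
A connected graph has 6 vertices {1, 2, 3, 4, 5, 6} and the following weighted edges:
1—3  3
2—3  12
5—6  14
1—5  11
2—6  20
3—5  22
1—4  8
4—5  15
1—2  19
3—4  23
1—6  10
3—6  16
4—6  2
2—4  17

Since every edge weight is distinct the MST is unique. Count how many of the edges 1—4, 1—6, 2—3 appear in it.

Sort edges by weight, then run Kruskal:
4—6 (2): add — endpoints in different components.
1—3 (3): add — endpoints in different components.
1—4 (8): add — endpoints in different components.
1—6 (10): skip — 1 and 6 already connected.
1—5 (11): add — endpoints in different components.
2—3 (12): add — endpoints in different components.
MST edge set: {4—6, 1—3, 1—4, 1—5, 2—3}.
Of the listed edges, {1—4, 2—3} are in the MST → 2.

2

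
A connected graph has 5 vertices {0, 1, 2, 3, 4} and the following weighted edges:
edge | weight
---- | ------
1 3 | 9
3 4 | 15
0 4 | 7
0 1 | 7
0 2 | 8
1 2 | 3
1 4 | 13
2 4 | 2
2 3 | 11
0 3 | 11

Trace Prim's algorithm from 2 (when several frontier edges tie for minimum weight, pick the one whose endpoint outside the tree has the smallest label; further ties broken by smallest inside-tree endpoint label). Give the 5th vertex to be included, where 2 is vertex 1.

3

Prim, starting at 2.
Step 1: frontier [2 4 2, 1 2 3, 0 2 8, 2 3 11] → take 2 4 (2); add 4.
Step 2: frontier [1 2 3, 0 2 8, 2 3 11, 0 4 7, 1 4 13, 3 4 15] → take 1 2 (3); add 1.
Step 3: frontier [0 1 7, 1 3 9, 0 2 8, 2 3 11, 0 4 7, 3 4 15] → take 0 1 (7); add 0.
Step 4: frontier [0 3 11, 1 3 9, 2 3 11, 3 4 15] → take 1 3 (9); add 3.
Vertex order: 2, 4, 1, 0, 3. The 5th vertex is 3.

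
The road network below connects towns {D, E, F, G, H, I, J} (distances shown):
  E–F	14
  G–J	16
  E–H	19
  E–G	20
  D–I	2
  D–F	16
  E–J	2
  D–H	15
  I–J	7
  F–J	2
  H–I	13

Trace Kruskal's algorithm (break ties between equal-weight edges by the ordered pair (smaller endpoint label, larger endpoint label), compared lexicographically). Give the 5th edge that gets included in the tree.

H-I

Kruskal: consider edges lightest-first.
D–I (2): add — endpoints in different components.
E–J (2): add — endpoints in different components.
F–J (2): add — endpoints in different components.
I–J (7): add — endpoints in different components.
H–I (13): add — endpoints in different components.
E–F (14): skip — E and F already connected.
D–H (15): skip — D and H already connected.
D–F (16): skip — D and F already connected.
G–J (16): add — endpoints in different components.
The 5th edge added is H–I.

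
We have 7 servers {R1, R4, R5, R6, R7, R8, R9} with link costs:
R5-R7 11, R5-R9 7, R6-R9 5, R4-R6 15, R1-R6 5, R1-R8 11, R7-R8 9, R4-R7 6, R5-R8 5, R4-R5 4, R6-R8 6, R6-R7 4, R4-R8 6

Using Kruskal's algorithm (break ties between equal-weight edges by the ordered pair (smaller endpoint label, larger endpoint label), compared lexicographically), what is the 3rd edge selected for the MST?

Sort edges by weight, then run Kruskal:
R4-R5 (4): add. Components now {R4,R5} {R6} {R1} {R9} {R7} {R8}
R6-R7 (4): add. Components now {R4,R5} {R6,R7} {R1} {R9} {R8}
R1-R6 (5): add. Components now {R4,R5} {R1,R6,R7} {R9} {R8}
R5-R8 (5): add. Components now {R4,R5,R8} {R1,R6,R7} {R9}
R6-R9 (5): add. Components now {R4,R5,R8} {R1,R6,R7,R9}
R4-R7 (6): add. Components now {R1,R4,R5,R6,R7,R8,R9}
The 3rd edge added is R1-R6.

R1-R6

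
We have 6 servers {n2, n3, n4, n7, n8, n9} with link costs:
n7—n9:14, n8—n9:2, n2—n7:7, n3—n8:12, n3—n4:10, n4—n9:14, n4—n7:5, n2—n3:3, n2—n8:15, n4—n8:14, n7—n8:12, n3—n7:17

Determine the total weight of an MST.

Kruskal's algorithm — process edges by increasing weight (ties by edge label):
n8—n9 (2): add. Components now {n2} {n3} {n8,n9} {n4} {n7}
n2—n3 (3): add. Components now {n2,n3} {n8,n9} {n4} {n7}
n4—n7 (5): add. Components now {n2,n3} {n8,n9} {n4,n7}
n2—n7 (7): add. Components now {n2,n3,n4,n7} {n8,n9}
n3—n4 (10): skip — n3 and n4 already connected.
n3—n8 (12): add. Components now {n2,n3,n4,n7,n8,n9}
MST edges: n8—n9, n2—n3, n4—n7, n2—n7, n3—n8; total weight 2+3+5+7+12 = 29.

29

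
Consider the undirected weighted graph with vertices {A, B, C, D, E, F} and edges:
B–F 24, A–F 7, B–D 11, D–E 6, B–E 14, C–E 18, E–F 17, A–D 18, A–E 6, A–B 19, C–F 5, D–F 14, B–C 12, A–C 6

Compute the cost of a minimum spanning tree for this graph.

34

Sort edges by weight, then run Kruskal:
C–F (5): add — endpoints in different components.
A–C (6): add — endpoints in different components.
A–E (6): add — endpoints in different components.
D–E (6): add — endpoints in different components.
A–F (7): skip — A and F already connected.
B–D (11): add — endpoints in different components.
MST edges: C–F, A–C, A–E, D–E, B–D; total weight 5+6+6+6+11 = 34.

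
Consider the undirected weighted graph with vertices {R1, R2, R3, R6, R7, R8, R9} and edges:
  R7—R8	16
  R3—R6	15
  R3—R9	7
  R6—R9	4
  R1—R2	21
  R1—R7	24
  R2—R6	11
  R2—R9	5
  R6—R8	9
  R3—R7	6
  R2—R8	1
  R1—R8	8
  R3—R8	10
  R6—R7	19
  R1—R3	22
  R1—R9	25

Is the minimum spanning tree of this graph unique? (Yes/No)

Sort edges by weight, then run Kruskal:
R2—R8 (1): add. Components now {R2,R8} {R9} {R1} {R3} {R6} {R7}
R6—R9 (4): add. Components now {R2,R8} {R6,R9} {R1} {R3} {R7}
R2—R9 (5): add. Components now {R2,R6,R8,R9} {R1} {R3} {R7}
R3—R7 (6): add. Components now {R2,R6,R8,R9} {R1} {R3,R7}
R3—R9 (7): add. Components now {R2,R3,R6,R7,R8,R9} {R1}
R1—R8 (8): add. Components now {R1,R2,R3,R6,R7,R8,R9}
Every non-tree edge has weight strictly greater than the heaviest edge on the tree path between its endpoints, so the MST is unique.

Yes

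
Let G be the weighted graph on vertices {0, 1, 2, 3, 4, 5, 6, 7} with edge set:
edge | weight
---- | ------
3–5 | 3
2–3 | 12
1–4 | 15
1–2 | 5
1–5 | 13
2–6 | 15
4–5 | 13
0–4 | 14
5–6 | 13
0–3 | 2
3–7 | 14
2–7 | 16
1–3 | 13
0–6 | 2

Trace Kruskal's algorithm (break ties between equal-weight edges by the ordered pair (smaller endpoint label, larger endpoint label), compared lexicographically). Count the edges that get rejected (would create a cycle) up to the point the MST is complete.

Sort edges by weight, then run Kruskal:
0–3 (2): add — endpoints in different components.
0–6 (2): add — endpoints in different components.
3–5 (3): add — endpoints in different components.
1–2 (5): add — endpoints in different components.
2–3 (12): add — endpoints in different components.
1–3 (13): skip — 1 and 3 already connected.
1–5 (13): skip — 1 and 5 already connected.
4–5 (13): add — endpoints in different components.
5–6 (13): skip — 5 and 6 already connected.
0–4 (14): skip — 0 and 4 already connected.
3–7 (14): add — endpoints in different components.
Edges rejected before the tree was complete: 4.

4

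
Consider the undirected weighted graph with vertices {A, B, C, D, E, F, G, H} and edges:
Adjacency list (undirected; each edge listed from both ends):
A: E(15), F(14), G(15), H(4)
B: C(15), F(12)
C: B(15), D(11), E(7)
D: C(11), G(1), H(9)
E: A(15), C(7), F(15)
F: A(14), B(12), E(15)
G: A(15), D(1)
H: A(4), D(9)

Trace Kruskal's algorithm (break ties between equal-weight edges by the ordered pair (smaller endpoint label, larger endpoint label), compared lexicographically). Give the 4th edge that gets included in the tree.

Kruskal's algorithm — process edges by increasing weight (ties by edge label):
D G (1): add — endpoints in different components.
A H (4): add — endpoints in different components.
C E (7): add — endpoints in different components.
D H (9): add — endpoints in different components.
C D (11): add — endpoints in different components.
B F (12): add — endpoints in different components.
A F (14): add — endpoints in different components.
The 4th edge added is D H.

D-H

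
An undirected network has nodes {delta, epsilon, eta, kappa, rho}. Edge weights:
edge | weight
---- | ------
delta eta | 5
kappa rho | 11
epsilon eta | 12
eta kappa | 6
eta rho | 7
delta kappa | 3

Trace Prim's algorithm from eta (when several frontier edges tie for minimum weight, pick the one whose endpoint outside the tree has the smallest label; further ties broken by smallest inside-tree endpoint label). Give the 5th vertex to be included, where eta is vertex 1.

epsilon

Prim, starting at eta.
Step 1: frontier [delta eta 5, eta kappa 6, eta rho 7, epsilon eta 12] → take delta eta (5); add delta.
Step 2: frontier [delta kappa 3, eta kappa 6, eta rho 7, epsilon eta 12] → take delta kappa (3); add kappa.
Step 3: frontier [eta rho 7, epsilon eta 12, kappa rho 11] → take eta rho (7); add rho.
Step 4: frontier [epsilon eta 12] → take epsilon eta (12); add epsilon.
Vertex order: eta, delta, kappa, rho, epsilon. The 5th vertex is epsilon.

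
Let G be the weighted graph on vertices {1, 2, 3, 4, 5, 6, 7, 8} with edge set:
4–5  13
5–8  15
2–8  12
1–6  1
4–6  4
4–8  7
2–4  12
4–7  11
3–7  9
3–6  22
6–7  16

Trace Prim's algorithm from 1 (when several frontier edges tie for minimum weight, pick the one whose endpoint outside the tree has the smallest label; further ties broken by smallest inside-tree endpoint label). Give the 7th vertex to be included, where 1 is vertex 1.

Prim, starting at 1.
Step 1: cheapest edge leaving the tree is 1–6 (1); add 6.
Step 2: cheapest edge leaving the tree is 4–6 (4); add 4.
Step 3: cheapest edge leaving the tree is 4–8 (7); add 8.
Step 4: cheapest edge leaving the tree is 4–7 (11); add 7.
Step 5: cheapest edge leaving the tree is 3–7 (9); add 3.
Step 6: cheapest edge leaving the tree is 2–4 (12); add 2.
Step 7: cheapest edge leaving the tree is 4–5 (13); add 5.
Vertex order: 1, 6, 4, 8, 7, 3, 2, 5. The 7th vertex is 2.

2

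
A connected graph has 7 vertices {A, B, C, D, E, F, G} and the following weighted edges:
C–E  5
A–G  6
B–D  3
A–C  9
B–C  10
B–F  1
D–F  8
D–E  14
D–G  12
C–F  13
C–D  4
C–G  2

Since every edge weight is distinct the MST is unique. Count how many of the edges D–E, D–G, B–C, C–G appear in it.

1

Kruskal's algorithm — process edges by increasing weight (ties by edge label):
B–F (1): add. Components now {A} {B,F} {C} {D} {E} {G}
C–G (2): add. Components now {A} {B,F} {C,G} {D} {E}
B–D (3): add. Components now {A} {B,D,F} {C,G} {E}
C–D (4): add. Components now {A} {B,C,D,F,G} {E}
C–E (5): add. Components now {A} {B,C,D,E,F,G}
A–G (6): add. Components now {A,B,C,D,E,F,G}
MST edge set: {B–F, C–G, B–D, C–D, C–E, A–G}.
Of the listed edges, {C–G} are in the MST → 1.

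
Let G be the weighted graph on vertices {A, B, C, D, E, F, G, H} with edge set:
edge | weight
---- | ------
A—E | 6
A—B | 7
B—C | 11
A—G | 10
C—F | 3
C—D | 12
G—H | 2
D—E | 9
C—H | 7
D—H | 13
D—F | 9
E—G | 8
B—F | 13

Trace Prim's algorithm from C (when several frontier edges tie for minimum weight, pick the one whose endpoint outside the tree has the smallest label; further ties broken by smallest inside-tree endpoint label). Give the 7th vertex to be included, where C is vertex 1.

Prim, starting at C.
Step 1: frontier [C—F 3, C—H 7, B—C 11, C—D 12] → take C—F (3); add F.
Step 2: frontier [C—H 7, B—C 11, C—D 12, D—F 9, B—F 13] → take C—H (7); add H.
Step 3: frontier [B—C 11, C—D 12, D—F 9, B—F 13, G—H 2, D—H 13] → take G—H (2); add G.
Step 4: frontier [B—C 11, C—D 12, D—F 9, B—F 13, E—G 8, A—G 10, D—H 13] → take E—G (8); add E.
Step 5: frontier [B—C 11, C—D 12, A—E 6, D—E 9, D—F 9, B—F 13, A—G 10, D—H 13] → take A—E (6); add A.
Step 6: frontier [A—B 7, B—C 11, C—D 12, D—E 9, D—F 9, B—F 13, D—H 13] → take A—B (7); add B.
Step 7: frontier [C—D 12, D—E 9, D—F 9, D—H 13] → take D—E (9); add D.
Vertex order: C, F, H, G, E, A, B, D. The 7th vertex is B.

B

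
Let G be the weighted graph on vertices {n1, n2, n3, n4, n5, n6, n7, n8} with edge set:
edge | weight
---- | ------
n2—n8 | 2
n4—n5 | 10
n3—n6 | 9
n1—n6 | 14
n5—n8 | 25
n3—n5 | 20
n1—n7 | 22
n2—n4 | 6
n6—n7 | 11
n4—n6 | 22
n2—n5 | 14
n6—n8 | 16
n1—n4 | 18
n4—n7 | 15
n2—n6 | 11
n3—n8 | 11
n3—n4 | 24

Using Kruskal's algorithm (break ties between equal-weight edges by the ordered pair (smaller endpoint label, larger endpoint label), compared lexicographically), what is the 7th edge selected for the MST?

Kruskal: consider edges lightest-first.
n2—n8 (2): add — endpoints in different components.
n2—n4 (6): add — endpoints in different components.
n3—n6 (9): add — endpoints in different components.
n4—n5 (10): add — endpoints in different components.
n2—n6 (11): add — endpoints in different components.
n3—n8 (11): skip — n8 and n3 already connected.
n6—n7 (11): add — endpoints in different components.
n1—n6 (14): add — endpoints in different components.
The 7th edge added is n1—n6.

n1-n6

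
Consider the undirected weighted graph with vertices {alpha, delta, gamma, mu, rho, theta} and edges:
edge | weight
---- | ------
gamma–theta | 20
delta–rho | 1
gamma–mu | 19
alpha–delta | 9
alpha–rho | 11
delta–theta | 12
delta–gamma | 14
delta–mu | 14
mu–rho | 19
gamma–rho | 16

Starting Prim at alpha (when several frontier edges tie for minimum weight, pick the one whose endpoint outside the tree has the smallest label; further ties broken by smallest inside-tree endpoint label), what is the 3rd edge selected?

Prim, starting at alpha.
Step 1: cheapest edge leaving the tree is alpha–delta (9); add delta.
Step 2: cheapest edge leaving the tree is delta–rho (1); add rho.
Step 3: cheapest edge leaving the tree is delta–theta (12); add theta.
Step 4: cheapest edge leaving the tree is delta–gamma (14); add gamma.
Step 5: cheapest edge leaving the tree is delta–mu (14); add mu.
The 3rd edge added is delta–theta.

delta-theta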